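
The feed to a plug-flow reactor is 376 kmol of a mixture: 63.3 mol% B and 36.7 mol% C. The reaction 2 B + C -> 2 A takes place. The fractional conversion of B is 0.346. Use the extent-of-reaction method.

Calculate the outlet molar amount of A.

82.4 kmol

B reacted = 0.346 × 238 = 82.35 kmol; ν_B = −2, so ξ = 82.35/2 = 41.18 kmol.
Outlet amounts (n = n₀ + ν ξ):
  B: 238 − 2(41.18) = 155.7
  C: 138 − 1(41.18) = 96.82
  A: 0 + 2(41.18) = 82.35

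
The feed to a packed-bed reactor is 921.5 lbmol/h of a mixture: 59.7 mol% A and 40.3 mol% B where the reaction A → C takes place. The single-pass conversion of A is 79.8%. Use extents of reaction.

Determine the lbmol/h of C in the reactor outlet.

439 lbmol/h

A reacted = 0.798 × 550.1 = 439 lbmol/h; ν_A = −1, so ξ = 439/1 = 439 lbmol/h.
Outlet amounts (n = n₀ + ν ξ):
  A: 550.1 − 1(439) = 111.1
  C: 0 + 1(439) = 439
  B: 371.4 (inert)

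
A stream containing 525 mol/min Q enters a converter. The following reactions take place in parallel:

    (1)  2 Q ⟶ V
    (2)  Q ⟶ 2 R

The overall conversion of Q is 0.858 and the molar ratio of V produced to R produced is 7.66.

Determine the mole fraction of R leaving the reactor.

Conversion of Q: Q consumed = 0.858 × 525 = 450.4 mol/min = 2ξ₁ + 1ξ₂.
Selectivity: 1ξ₁ / (2ξ₂) = 7.66 → ξ₁ = 15.32 ξ₂.
Substitute: (2·15.32 + 1) ξ₂ = 450.4 → ξ₂ = 14.24 mol/min, ξ₁ = 218.1 mol/min.
Outlet amounts (n = n₀ + Σ ν·ξ):
  Q: 525 − 2(218.1) − 1(14.24) = 74.55
  V: 0 + 1(218.1) = 218.1
  R: 0 + 2(14.24) = 28.47
Total out = 321.1 mol/min; y_R = 28.47 / 321.1 = 0.08867.

0.0887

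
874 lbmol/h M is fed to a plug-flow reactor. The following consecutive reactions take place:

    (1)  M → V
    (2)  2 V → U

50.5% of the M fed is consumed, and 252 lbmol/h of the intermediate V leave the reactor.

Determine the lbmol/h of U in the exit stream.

Conversion of M: M consumed = 1ξ₁ = 0.505 × 874 → ξ₁ = 441.4 lbmol/h.
V balance: n_V = 0 + 1ξ₁ − 2ξ₂ = 252 → ξ₂ = (1·441.4 − 252)/2 = 94.69 lbmol/h.
Outlet amounts (n = n₀ + Σ ν·ξ):
  M: 874 − 1(441.4) = 432.6
  V: 0 + 1(441.4) − 2(94.69) = 252
  U: 0 + 1(94.69) = 94.69

94.7 lbmol/h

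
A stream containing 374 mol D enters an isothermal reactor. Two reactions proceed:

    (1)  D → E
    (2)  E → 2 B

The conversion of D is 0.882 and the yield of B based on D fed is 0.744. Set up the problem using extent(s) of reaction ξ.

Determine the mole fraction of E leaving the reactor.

Conversion of D: D consumed = 1ξ₁ = 0.882 × 374 → ξ₁ = 329.9 mol.
Yield of B: 2ξ₂ / 374 = 0.744 → ξ₂ = 139.1 mol.
Outlet amounts (n = n₀ + Σ ν·ξ):
  D: 374 − 1(329.9) = 44.13
  E: 0 + 1(329.9) − 1(139.1) = 190.7
  B: 0 + 2(139.1) = 278.3
Total out = 513.1 mol; y_E = 190.7 / 513.1 = 0.3717.

0.372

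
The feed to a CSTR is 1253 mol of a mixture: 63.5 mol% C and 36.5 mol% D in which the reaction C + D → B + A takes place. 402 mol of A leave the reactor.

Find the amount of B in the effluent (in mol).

For A: n = n₀ + 1ξ → 402 = 0 + 1ξ, giving ξ = 402 mol.
Outlet amounts (n = n₀ + ν ξ):
  C: 795.7 − 1(402) = 393.7
  D: 457.3 − 1(402) = 55.35
  B: 0 + 1(402) = 402
  A: 0 + 1(402) = 402

402 mol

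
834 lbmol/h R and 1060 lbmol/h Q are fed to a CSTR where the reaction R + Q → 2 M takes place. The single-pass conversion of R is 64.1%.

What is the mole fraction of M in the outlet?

R reacted = 0.641 × 834 = 534.6 lbmol/h; ν_R = −1, so ξ = 534.6/1 = 534.6 lbmol/h.
Outlet amounts (n = n₀ + ν ξ):
  R: 834 − 1(534.6) = 299.4
  Q: 1060 − 1(534.6) = 525.4
  M: 0 + 2(534.6) = 1069
Total out = 1894 lbmol/h; y_M = 1069 / 1894 = 0.5645.

0.565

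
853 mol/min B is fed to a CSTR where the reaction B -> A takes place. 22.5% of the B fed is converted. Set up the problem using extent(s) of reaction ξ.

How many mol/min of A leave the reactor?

192 mol/min

B reacted = 0.225 × 853 = 191.9 mol/min; ν_B = −1, so ξ = 191.9/1 = 191.9 mol/min.
Outlet amounts (n = n₀ + ν ξ):
  B: 853 − 1(191.9) = 661.1
  A: 0 + 1(191.9) = 191.9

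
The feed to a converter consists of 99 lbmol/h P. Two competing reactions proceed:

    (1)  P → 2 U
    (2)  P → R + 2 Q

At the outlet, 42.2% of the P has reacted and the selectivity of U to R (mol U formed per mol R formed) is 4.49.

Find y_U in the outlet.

Conversion of P: P consumed = 0.422 × 99 = 41.78 lbmol/h = 1ξ₁ + 1ξ₂.
Selectivity: 2ξ₁ / (1ξ₂) = 4.49 → ξ₁ = 2.245 ξ₂.
Substitute: (1·2.245 + 1) ξ₂ = 41.78 → ξ₂ = 12.87 lbmol/h, ξ₁ = 28.9 lbmol/h.
Outlet amounts (n = n₀ + Σ ν·ξ):
  P: 99 − 1(28.9) − 1(12.87) = 57.22
  U: 0 + 2(28.9) = 57.81
  R: 0 + 1(12.87) = 12.87
  Q: 0 + 2(12.87) = 25.75
Total out = 153.7 lbmol/h; y_U = 57.81 / 153.7 = 0.3762.

0.376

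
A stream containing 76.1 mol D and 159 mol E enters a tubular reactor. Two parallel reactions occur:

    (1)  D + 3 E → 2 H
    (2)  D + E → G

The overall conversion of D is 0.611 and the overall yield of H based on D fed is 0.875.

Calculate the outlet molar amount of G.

Yield of H: 2ξ₁ / 76.1 = 0.875 → ξ₁ = 33.29 mol.
Conversion of D: 1ξ₁ + 1ξ₂ = 0.611 × 76.1 = 46.5 → ξ₂ = 13.2 mol.
Outlet amounts (n = n₀ + Σ ν·ξ):
  D: 76.1 − 1(33.29) − 1(13.2) = 29.6
  E: 159 − 3(33.29) − 1(13.2) = 45.92
  H: 0 + 2(33.29) = 66.59
  G: 0 + 1(13.2) = 13.2

13.2 mol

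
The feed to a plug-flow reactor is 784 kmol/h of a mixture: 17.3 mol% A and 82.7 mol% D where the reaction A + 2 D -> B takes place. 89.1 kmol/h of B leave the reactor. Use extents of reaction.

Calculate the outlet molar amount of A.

For B: n = n₀ + 1ξ → 89.1 = 0 + 1ξ, giving ξ = 89.1 kmol/h.
Outlet amounts (n = n₀ + ν ξ):
  A: 135.6 − 1(89.1) = 46.53
  D: 648.4 − 2(89.1) = 470.2
  B: 0 + 1(89.1) = 89.1

46.5 kmol/h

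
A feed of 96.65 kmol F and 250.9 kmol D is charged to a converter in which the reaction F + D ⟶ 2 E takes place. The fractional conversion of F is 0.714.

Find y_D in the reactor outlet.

0.523

F reacted = 0.714 × 96.65 = 69.01 kmol; ν_F = −1, so ξ = 69.01/1 = 69.01 kmol.
Outlet amounts (n = n₀ + ν ξ):
  F: 96.65 − 1(69.01) = 27.64
  D: 250.9 − 1(69.01) = 181.9
  E: 0 + 2(69.01) = 138
Total out = 347.6 kmol; y_D = 181.9 / 347.6 = 0.5234.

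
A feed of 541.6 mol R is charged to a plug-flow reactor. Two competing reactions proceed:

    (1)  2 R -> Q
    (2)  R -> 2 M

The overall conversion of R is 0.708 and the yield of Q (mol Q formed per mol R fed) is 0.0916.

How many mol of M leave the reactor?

568 mol

Yield of Q: 1ξ₁ / 541.6 = 0.0916 → ξ₁ = 49.61 mol.
Conversion of R: 2ξ₁ + 1ξ₂ = 0.708 × 541.6 = 383.5 → ξ₂ = 284.2 mol.
Outlet amounts (n = n₀ + Σ ν·ξ):
  R: 541.6 − 2(49.61) − 1(284.2) = 158.1
  Q: 0 + 1(49.61) = 49.61
  M: 0 + 2(284.2) = 568.5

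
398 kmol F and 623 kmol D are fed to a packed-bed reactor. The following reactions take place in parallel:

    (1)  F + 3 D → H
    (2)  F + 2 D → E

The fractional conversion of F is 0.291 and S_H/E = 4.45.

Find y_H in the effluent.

0.136

Conversion of F: F consumed = 0.291 × 398 = 115.8 kmol = 1ξ₁ + 1ξ₂.
Selectivity: 1ξ₁ / (1ξ₂) = 4.45 → ξ₁ = 4.45 ξ₂.
Substitute: (1·4.45 + 1) ξ₂ = 115.8 → ξ₂ = 21.25 kmol, ξ₁ = 94.57 kmol.
Outlet amounts (n = n₀ + Σ ν·ξ):
  F: 398 − 1(94.57) − 1(21.25) = 282.2
  D: 623 − 3(94.57) − 2(21.25) = 296.8
  H: 0 + 1(94.57) = 94.57
  E: 0 + 1(21.25) = 21.25
Total out = 694.8 kmol; y_H = 94.57 / 694.8 = 0.1361.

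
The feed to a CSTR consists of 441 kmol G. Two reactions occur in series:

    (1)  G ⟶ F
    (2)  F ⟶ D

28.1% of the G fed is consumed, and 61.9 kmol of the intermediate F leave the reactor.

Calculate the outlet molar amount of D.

62 kmol

Conversion of G: G consumed = 1ξ₁ = 0.281 × 441 → ξ₁ = 123.9 kmol.
F balance: n_F = 0 + 1ξ₁ − 1ξ₂ = 61.9 → ξ₂ = (1·123.9 − 61.9)/1 = 62.02 kmol.
Outlet amounts (n = n₀ + Σ ν·ξ):
  G: 441 − 1(123.9) = 317.1
  F: 0 + 1(123.9) − 1(62.02) = 61.9
  D: 0 + 1(62.02) = 62.02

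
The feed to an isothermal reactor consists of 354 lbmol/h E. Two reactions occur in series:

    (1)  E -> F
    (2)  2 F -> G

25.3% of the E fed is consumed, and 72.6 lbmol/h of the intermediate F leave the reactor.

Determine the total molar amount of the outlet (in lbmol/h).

346 lbmol/h

Conversion of E: E consumed = 1ξ₁ = 0.253 × 354 → ξ₁ = 89.56 lbmol/h.
F balance: n_F = 0 + 1ξ₁ − 2ξ₂ = 72.6 → ξ₂ = (1·89.56 − 72.6)/2 = 8.481 lbmol/h.
Outlet amounts (n = n₀ + Σ ν·ξ):
  E: 354 − 1(89.56) = 264.4
  F: 0 + 1(89.56) − 2(8.481) = 72.6
  G: 0 + 1(8.481) = 8.481
Total out = 264.4 + 72.6 + 8.481 = 345.5 lbmol/h.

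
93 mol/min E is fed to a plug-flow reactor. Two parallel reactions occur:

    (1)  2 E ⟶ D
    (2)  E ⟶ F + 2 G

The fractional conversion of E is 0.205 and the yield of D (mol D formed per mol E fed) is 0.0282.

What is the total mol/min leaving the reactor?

118 mol/min

Yield of D: 1ξ₁ / 93 = 0.0282 → ξ₁ = 2.623 mol/min.
Conversion of E: 2ξ₁ + 1ξ₂ = 0.205 × 93 = 19.06 → ξ₂ = 13.82 mol/min.
Outlet amounts (n = n₀ + Σ ν·ξ):
  E: 93 − 2(2.623) − 1(13.82) = 73.94
  D: 0 + 1(2.623) = 2.623
  F: 0 + 1(13.82) = 13.82
  G: 0 + 2(13.82) = 27.64
Total out = 73.94 + 2.623 + 13.82 + 27.64 = 118 mol/min.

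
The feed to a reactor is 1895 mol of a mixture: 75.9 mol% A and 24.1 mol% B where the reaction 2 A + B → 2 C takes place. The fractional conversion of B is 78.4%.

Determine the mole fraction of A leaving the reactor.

0.47

B reacted = 0.784 × 456.7 = 358 mol; ν_B = −1, so ξ = 358/1 = 358 mol.
Outlet amounts (n = n₀ + ν ξ):
  A: 1438 − 2(358) = 722.2
  B: 456.7 − 1(358) = 98.65
  C: 0 + 2(358) = 716.1
Total out = 1537 mol; y_A = 722.2 / 1537 = 0.4699.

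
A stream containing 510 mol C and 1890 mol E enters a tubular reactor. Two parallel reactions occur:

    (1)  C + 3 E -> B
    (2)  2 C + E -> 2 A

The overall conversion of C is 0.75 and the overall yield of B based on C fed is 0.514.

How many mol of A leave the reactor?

120 mol

Yield of B: 1ξ₁ / 510 = 0.514 → ξ₁ = 262.1 mol.
Conversion of C: 1ξ₁ + 2ξ₂ = 0.75 × 510 = 382.5 → ξ₂ = 60.18 mol.
Outlet amounts (n = n₀ + Σ ν·ξ):
  C: 510 − 1(262.1) − 2(60.18) = 127.5
  E: 1890 − 3(262.1) − 1(60.18) = 1043
  B: 0 + 1(262.1) = 262.1
  A: 0 + 2(60.18) = 120.4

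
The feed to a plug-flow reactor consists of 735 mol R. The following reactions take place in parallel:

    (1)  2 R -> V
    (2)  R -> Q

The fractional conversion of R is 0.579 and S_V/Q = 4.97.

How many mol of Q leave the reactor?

Conversion of R: R consumed = 0.579 × 735 = 425.6 mol = 2ξ₁ + 1ξ₂.
Selectivity: 1ξ₁ / (1ξ₂) = 4.97 → ξ₁ = 4.97 ξ₂.
Substitute: (2·4.97 + 1) ξ₂ = 425.6 → ξ₂ = 38.9 mol, ξ₁ = 193.3 mol.
Outlet amounts (n = n₀ + Σ ν·ξ):
  R: 735 − 2(193.3) − 1(38.9) = 309.4
  V: 0 + 1(193.3) = 193.3
  Q: 0 + 1(38.9) = 38.9

38.9 mol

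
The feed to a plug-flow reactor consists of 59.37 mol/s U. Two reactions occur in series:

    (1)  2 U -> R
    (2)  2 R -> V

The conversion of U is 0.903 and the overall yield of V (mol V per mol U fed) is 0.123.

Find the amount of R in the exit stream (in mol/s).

12.2 mol/s

Conversion of U: U consumed = 2ξ₁ = 0.903 × 59.37 → ξ₁ = 26.81 mol/s.
Yield of V: 1ξ₂ / 59.37 = 0.123 → ξ₂ = 7.303 mol/s.
Outlet amounts (n = n₀ + Σ ν·ξ):
  U: 59.37 − 2(26.81) = 5.759
  R: 0 + 1(26.81) − 2(7.303) = 12.2
  V: 0 + 1(7.303) = 7.303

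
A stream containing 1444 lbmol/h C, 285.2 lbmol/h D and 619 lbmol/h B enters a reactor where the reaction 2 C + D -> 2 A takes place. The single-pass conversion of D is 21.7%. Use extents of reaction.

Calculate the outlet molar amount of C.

1320 lbmol/h

D reacted = 0.217 × 285.2 = 61.89 lbmol/h; ν_D = −1, so ξ = 61.89/1 = 61.89 lbmol/h.
Outlet amounts (n = n₀ + ν ξ):
  C: 1444 − 2(61.89) = 1320
  D: 285.2 − 1(61.89) = 223.3
  A: 0 + 2(61.89) = 123.8
  B: 619 (inert)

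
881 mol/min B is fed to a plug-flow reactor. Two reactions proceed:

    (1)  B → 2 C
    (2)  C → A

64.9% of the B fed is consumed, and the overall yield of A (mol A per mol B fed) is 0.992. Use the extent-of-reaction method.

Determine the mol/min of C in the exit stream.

Conversion of B: B consumed = 1ξ₁ = 0.649 × 881 → ξ₁ = 571.8 mol/min.
Yield of A: 1ξ₂ / 881 = 0.992 → ξ₂ = 874 mol/min.
Outlet amounts (n = n₀ + Σ ν·ξ):
  B: 881 − 1(571.8) = 309.2
  C: 0 + 2(571.8) − 1(874) = 269.6
  A: 0 + 1(874) = 874

270 mol/min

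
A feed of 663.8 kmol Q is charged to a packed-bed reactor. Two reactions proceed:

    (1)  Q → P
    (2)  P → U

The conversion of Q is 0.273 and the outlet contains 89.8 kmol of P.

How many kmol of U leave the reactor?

Conversion of Q: Q consumed = 1ξ₁ = 0.273 × 663.8 → ξ₁ = 181.2 kmol.
P balance: n_P = 0 + 1ξ₁ − 1ξ₂ = 89.8 → ξ₂ = (1·181.2 − 89.8)/1 = 91.42 kmol.
Outlet amounts (n = n₀ + Σ ν·ξ):
  Q: 663.8 − 1(181.2) = 482.6
  P: 0 + 1(181.2) − 1(91.42) = 89.8
  U: 0 + 1(91.42) = 91.42

91.4 kmol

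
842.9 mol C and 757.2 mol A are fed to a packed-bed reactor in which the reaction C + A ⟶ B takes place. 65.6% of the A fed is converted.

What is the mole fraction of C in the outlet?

A reacted = 0.656 × 757.2 = 496.7 mol; ν_A = −1, so ξ = 496.7/1 = 496.7 mol.
Outlet amounts (n = n₀ + ν ξ):
  C: 842.9 − 1(496.7) = 346.2
  A: 757.2 − 1(496.7) = 260.5
  B: 0 + 1(496.7) = 496.7
Total out = 1103 mol; y_C = 346.2 / 1103 = 0.3137.

0.314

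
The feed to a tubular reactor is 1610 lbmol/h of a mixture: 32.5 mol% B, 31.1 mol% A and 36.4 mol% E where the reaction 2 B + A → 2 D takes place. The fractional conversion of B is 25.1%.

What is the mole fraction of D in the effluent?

B reacted = 0.251 × 523.2 = 131.3 lbmol/h; ν_B = −2, so ξ = 131.3/2 = 65.67 lbmol/h.
Outlet amounts (n = n₀ + ν ξ):
  B: 523.2 − 2(65.67) = 391.9
  A: 500.7 − 1(65.67) = 435
  D: 0 + 2(65.67) = 131.3
  E: 586 (inert)
Total out = 1544 lbmol/h; y_D = 131.3 / 1544 = 0.08504.

0.085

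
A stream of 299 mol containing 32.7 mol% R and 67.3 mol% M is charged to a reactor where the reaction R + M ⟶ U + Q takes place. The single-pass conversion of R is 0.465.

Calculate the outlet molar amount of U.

R reacted = 0.465 × 97.77 = 45.46 mol; ν_R = −1, so ξ = 45.46/1 = 45.46 mol.
Outlet amounts (n = n₀ + ν ξ):
  R: 97.77 − 1(45.46) = 52.31
  M: 201.2 − 1(45.46) = 155.8
  U: 0 + 1(45.46) = 45.46
  Q: 0 + 1(45.46) = 45.46

45.5 mol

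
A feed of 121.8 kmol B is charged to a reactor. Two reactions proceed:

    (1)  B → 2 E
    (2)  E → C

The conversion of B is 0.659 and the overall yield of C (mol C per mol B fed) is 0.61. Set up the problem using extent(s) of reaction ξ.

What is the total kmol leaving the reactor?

202 kmol

Conversion of B: B consumed = 1ξ₁ = 0.659 × 121.8 → ξ₁ = 80.27 kmol.
Yield of C: 1ξ₂ / 121.8 = 0.61 → ξ₂ = 74.3 kmol.
Outlet amounts (n = n₀ + Σ ν·ξ):
  B: 121.8 − 1(80.27) = 41.53
  E: 0 + 2(80.27) − 1(74.3) = 86.23
  C: 0 + 1(74.3) = 74.3
Total out = 41.53 + 86.23 + 74.3 = 202.1 kmol.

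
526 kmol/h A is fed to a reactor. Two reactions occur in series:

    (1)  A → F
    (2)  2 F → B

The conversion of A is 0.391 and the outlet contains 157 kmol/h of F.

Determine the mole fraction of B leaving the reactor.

Conversion of A: A consumed = 1ξ₁ = 0.391 × 526 → ξ₁ = 205.7 kmol/h.
F balance: n_F = 0 + 1ξ₁ − 2ξ₂ = 157 → ξ₂ = (1·205.7 − 157)/2 = 24.33 kmol/h.
Outlet amounts (n = n₀ + Σ ν·ξ):
  A: 526 − 1(205.7) = 320.3
  F: 0 + 1(205.7) − 2(24.33) = 157
  B: 0 + 1(24.33) = 24.33
Total out = 501.7 kmol/h; y_B = 24.33 / 501.7 = 0.0485.

0.0485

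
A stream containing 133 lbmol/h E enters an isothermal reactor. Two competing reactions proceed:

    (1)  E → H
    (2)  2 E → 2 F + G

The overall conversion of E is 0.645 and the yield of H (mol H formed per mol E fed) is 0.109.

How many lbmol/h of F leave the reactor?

71.3 lbmol/h

Yield of H: 1ξ₁ / 133 = 0.109 → ξ₁ = 14.5 lbmol/h.
Conversion of E: 1ξ₁ + 2ξ₂ = 0.645 × 133 = 85.78 → ξ₂ = 35.64 lbmol/h.
Outlet amounts (n = n₀ + Σ ν·ξ):
  E: 133 − 1(14.5) − 2(35.64) = 47.22
  H: 0 + 1(14.5) = 14.5
  F: 0 + 2(35.64) = 71.29
  G: 0 + 1(35.64) = 35.64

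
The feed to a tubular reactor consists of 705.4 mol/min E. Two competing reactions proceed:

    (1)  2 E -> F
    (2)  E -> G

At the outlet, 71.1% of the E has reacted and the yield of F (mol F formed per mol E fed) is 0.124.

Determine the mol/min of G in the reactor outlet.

327 mol/min

Yield of F: 1ξ₁ / 705.4 = 0.124 → ξ₁ = 87.47 mol/min.
Conversion of E: 2ξ₁ + 1ξ₂ = 0.711 × 705.4 = 501.5 → ξ₂ = 326.6 mol/min.
Outlet amounts (n = n₀ + Σ ν·ξ):
  E: 705.4 − 2(87.47) − 1(326.6) = 203.9
  F: 0 + 1(87.47) = 87.47
  G: 0 + 1(326.6) = 326.6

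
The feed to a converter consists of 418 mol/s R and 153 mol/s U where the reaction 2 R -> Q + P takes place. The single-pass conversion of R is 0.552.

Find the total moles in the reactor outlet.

571 mol/s

R reacted = 0.552 × 418 = 230.7 mol/s; ν_R = −2, so ξ = 230.7/2 = 115.4 mol/s.
Outlet amounts (n = n₀ + ν ξ):
  R: 418 − 2(115.4) = 187.3
  Q: 0 + 1(115.4) = 115.4
  P: 0 + 1(115.4) = 115.4
  U: 153 (inert)
Total out = 187.3 + 115.4 + 115.4 + 153 = 571 mol/s.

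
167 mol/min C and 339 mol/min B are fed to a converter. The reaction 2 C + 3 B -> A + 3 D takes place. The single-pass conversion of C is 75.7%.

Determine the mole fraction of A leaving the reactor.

0.143

C reacted = 0.757 × 167 = 126.4 mol/min; ν_C = −2, so ξ = 126.4/2 = 63.21 mol/min.
Outlet amounts (n = n₀ + ν ξ):
  C: 167 − 2(63.21) = 40.58
  B: 339 − 3(63.21) = 149.4
  A: 0 + 1(63.21) = 63.21
  D: 0 + 3(63.21) = 189.6
Total out = 442.8 mol/min; y_A = 63.21 / 442.8 = 0.1428.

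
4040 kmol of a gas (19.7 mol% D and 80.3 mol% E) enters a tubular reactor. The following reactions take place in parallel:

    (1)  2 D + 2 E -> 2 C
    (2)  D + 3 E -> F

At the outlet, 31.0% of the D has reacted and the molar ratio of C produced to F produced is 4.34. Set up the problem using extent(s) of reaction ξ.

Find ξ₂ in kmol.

ξ₂ = 46.2 kmol

Conversion of D: D consumed = 0.31 × 795.9 = 246.7 kmol = 2ξ₁ + 1ξ₂.
Selectivity: 2ξ₁ / (1ξ₂) = 4.34 → ξ₁ = 2.17 ξ₂.
Substitute: (2·2.17 + 1) ξ₂ = 246.7 → ξ₂ = 46.2 kmol, ξ₁ = 100.3 kmol.
Outlet amounts (n = n₀ + Σ ν·ξ):
  D: 795.9 − 2(100.3) − 1(46.2) = 549.2
  E: 3244 − 2(100.3) − 3(46.2) = 2905
  C: 0 + 2(100.3) = 200.5
  F: 0 + 1(46.2) = 46.2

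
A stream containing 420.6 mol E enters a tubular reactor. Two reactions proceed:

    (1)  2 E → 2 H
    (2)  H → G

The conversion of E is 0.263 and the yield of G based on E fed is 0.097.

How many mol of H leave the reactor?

Conversion of E: E consumed = 2ξ₁ = 0.263 × 420.6 → ξ₁ = 55.31 mol.
Yield of G: 1ξ₂ / 420.6 = 0.097 → ξ₂ = 40.8 mol.
Outlet amounts (n = n₀ + Σ ν·ξ):
  E: 420.6 − 2(55.31) = 310
  H: 0 + 2(55.31) − 1(40.8) = 69.82
  G: 0 + 1(40.8) = 40.8

69.8 mol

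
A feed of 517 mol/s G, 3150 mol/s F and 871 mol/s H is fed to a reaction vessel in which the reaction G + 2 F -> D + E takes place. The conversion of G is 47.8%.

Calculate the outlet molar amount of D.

247 mol/s

G reacted = 0.478 × 517 = 247.1 mol/s; ν_G = −1, so ξ = 247.1/1 = 247.1 mol/s.
Outlet amounts (n = n₀ + ν ξ):
  G: 517 − 1(247.1) = 269.9
  F: 3150 − 2(247.1) = 2656
  D: 0 + 1(247.1) = 247.1
  E: 0 + 1(247.1) = 247.1
  H: 871 (inert)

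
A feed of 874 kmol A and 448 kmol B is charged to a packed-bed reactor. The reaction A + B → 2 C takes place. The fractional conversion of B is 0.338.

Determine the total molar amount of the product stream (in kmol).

1320 kmol

B reacted = 0.338 × 448 = 151.4 kmol; ν_B = −1, so ξ = 151.4/1 = 151.4 kmol.
Outlet amounts (n = n₀ + ν ξ):
  A: 874 − 1(151.4) = 722.6
  B: 448 − 1(151.4) = 296.6
  C: 0 + 2(151.4) = 302.8
Total out = 722.6 + 296.6 + 302.8 = 1322 kmol.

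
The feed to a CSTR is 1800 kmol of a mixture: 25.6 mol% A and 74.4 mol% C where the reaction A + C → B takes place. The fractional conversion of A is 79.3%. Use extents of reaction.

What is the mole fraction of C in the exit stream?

A reacted = 0.793 × 460.8 = 365.4 kmol; ν_A = −1, so ξ = 365.4/1 = 365.4 kmol.
Outlet amounts (n = n₀ + ν ξ):
  A: 460.8 − 1(365.4) = 95.39
  C: 1339 − 1(365.4) = 973.8
  B: 0 + 1(365.4) = 365.4
Total out = 1435 kmol; y_C = 973.8 / 1435 = 0.6788.

0.679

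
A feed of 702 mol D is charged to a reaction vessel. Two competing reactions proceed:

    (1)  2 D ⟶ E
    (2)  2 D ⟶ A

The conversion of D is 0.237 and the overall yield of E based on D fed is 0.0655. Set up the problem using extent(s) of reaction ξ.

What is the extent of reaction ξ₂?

ξ₂ = 37.2 mol

Yield of E: 1ξ₁ / 702 = 0.0655 → ξ₁ = 45.98 mol.
Conversion of D: 2ξ₁ + 2ξ₂ = 0.237 × 702 = 166.4 → ξ₂ = 37.21 mol.
Outlet amounts (n = n₀ + Σ ν·ξ):
  D: 702 − 2(45.98) − 2(37.21) = 535.6
  E: 0 + 1(45.98) = 45.98
  A: 0 + 1(37.21) = 37.21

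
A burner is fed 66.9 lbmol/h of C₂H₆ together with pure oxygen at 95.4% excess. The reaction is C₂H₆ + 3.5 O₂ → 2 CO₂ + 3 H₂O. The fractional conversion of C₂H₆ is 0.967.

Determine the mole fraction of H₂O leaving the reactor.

Stoichiometric O₂ = 3.5 × 66.9 = 234.2 lbmol/h; O₂ fed = 234.2 × 1.954 = 457.5 lbmol/h.
Fuel reacted = 0.967 × 66.9 → ξ = 64.69 lbmol/h.
Outlet (n = n₀ + ν ξ):
  C₂H₆: 66.9 − 1(64.69) = 2.208
  O₂: 457.5 − 3.5(64.69) = 231.1
  CO₂: 0 + 2(64.69) = 129.4
  H₂O: 0 + 3(64.69) = 194.1
Total out = 556.8 lbmol/h; y_H₂O = 194.1 / 556.8 = 0.3486.

0.349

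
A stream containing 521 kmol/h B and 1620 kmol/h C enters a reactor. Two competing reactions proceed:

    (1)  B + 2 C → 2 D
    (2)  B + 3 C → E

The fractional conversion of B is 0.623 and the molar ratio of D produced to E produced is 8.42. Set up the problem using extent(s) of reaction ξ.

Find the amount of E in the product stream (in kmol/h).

Conversion of B: B consumed = 0.623 × 521 = 324.6 kmol/h = 1ξ₁ + 1ξ₂.
Selectivity: 2ξ₁ / (1ξ₂) = 8.42 → ξ₁ = 4.21 ξ₂.
Substitute: (1·4.21 + 1) ξ₂ = 324.6 → ξ₂ = 62.3 kmol/h, ξ₁ = 262.3 kmol/h.
Outlet amounts (n = n₀ + Σ ν·ξ):
  B: 521 − 1(262.3) − 1(62.3) = 196.4
  C: 1620 − 2(262.3) − 3(62.3) = 908.5
  D: 0 + 2(262.3) = 524.6
  E: 0 + 1(62.3) = 62.3

62.3 kmol/h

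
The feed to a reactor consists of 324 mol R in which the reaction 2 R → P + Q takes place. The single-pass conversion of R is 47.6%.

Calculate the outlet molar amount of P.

R reacted = 0.476 × 324 = 154.2 mol; ν_R = −2, so ξ = 154.2/2 = 77.11 mol.
Outlet amounts (n = n₀ + ν ξ):
  R: 324 − 2(77.11) = 169.8
  P: 0 + 1(77.11) = 77.11
  Q: 0 + 1(77.11) = 77.11

77.1 mol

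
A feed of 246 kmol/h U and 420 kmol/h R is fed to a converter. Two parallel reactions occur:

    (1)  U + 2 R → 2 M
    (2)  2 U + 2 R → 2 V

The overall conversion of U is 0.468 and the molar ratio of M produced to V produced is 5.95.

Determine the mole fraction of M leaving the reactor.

0.313

Conversion of U: U consumed = 0.468 × 246 = 115.1 kmol/h = 1ξ₁ + 2ξ₂.
Selectivity: 2ξ₁ / (2ξ₂) = 5.95 → ξ₁ = 5.95 ξ₂.
Substitute: (1·5.95 + 2) ξ₂ = 115.1 → ξ₂ = 14.48 kmol/h, ξ₁ = 86.16 kmol/h.
Outlet amounts (n = n₀ + Σ ν·ξ):
  U: 246 − 1(86.16) − 2(14.48) = 130.9
  R: 420 − 2(86.16) − 2(14.48) = 218.7
  M: 0 + 2(86.16) = 172.3
  V: 0 + 2(14.48) = 28.96
Total out = 550.9 kmol/h; y_M = 172.3 / 550.9 = 0.3128.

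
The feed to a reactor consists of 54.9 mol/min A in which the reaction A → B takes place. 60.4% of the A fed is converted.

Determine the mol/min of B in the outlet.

A reacted = 0.604 × 54.9 = 33.16 mol/min; ν_A = −1, so ξ = 33.16/1 = 33.16 mol/min.
Outlet amounts (n = n₀ + ν ξ):
  A: 54.9 − 1(33.16) = 21.74
  B: 0 + 1(33.16) = 33.16

33.2 mol/min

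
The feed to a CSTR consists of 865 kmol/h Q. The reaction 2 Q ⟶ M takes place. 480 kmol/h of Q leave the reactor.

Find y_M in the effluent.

For Q: n = n₀ − 2ξ → 480 = 865 − 2ξ, giving ξ = 192.5 kmol/h.
Outlet amounts (n = n₀ + ν ξ):
  Q: 865 − 2(192.5) = 480
  M: 0 + 1(192.5) = 192.5
Total out = 672.5 kmol/h; y_M = 192.5 / 672.5 = 0.2862.

0.286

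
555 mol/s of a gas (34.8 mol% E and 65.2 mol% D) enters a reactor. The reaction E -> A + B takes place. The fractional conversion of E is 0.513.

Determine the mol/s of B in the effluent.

E reacted = 0.513 × 193.1 = 99.08 mol/s; ν_E = −1, so ξ = 99.08/1 = 99.08 mol/s.
Outlet amounts (n = n₀ + ν ξ):
  E: 193.1 − 1(99.08) = 94.06
  A: 0 + 1(99.08) = 99.08
  B: 0 + 1(99.08) = 99.08
  D: 361.9 (inert)

99.1 mol/s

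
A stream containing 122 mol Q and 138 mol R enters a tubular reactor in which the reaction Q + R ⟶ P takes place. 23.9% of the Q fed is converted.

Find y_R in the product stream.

Q reacted = 0.239 × 122 = 29.16 mol; ν_Q = −1, so ξ = 29.16/1 = 29.16 mol.
Outlet amounts (n = n₀ + ν ξ):
  Q: 122 − 1(29.16) = 92.84
  R: 138 − 1(29.16) = 108.8
  P: 0 + 1(29.16) = 29.16
Total out = 230.8 mol; y_R = 108.8 / 230.8 = 0.4715.

0.471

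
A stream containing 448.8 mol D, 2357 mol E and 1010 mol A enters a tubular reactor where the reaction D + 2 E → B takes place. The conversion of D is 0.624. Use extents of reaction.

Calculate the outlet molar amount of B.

D reacted = 0.624 × 448.8 = 280.1 mol; ν_D = −1, so ξ = 280.1/1 = 280.1 mol.
Outlet amounts (n = n₀ + ν ξ):
  D: 448.8 − 1(280.1) = 168.7
  E: 2357 − 2(280.1) = 1797
  B: 0 + 1(280.1) = 280.1
  A: 1010 (inert)

280 mol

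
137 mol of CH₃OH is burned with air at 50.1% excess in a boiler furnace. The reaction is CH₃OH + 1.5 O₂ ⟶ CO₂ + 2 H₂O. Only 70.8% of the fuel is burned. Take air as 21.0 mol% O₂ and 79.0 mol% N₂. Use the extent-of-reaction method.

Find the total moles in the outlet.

Stoichiometric O₂ = 1.5 × 137 = 205.5 mol; O₂ fed = 205.5 × 1.501 = 308.5 mol.
N₂ fed = 308.5 × 79/21 = 1160 mol.
Fuel reacted = 0.708 × 137 → ξ = 97 mol.
Outlet (n = n₀ + ν ξ):
  CH₃OH: 137 − 1(97) = 40
  O₂: 308.5 − 1.5(97) = 163
  N₂: 1160 (inert)
  CO₂: 0 + 1(97) = 97
  H₂O: 0 + 2(97) = 194
Total out = 40 + 163 + 1160 + 97 + 194 = 1654 mol.

1650 mol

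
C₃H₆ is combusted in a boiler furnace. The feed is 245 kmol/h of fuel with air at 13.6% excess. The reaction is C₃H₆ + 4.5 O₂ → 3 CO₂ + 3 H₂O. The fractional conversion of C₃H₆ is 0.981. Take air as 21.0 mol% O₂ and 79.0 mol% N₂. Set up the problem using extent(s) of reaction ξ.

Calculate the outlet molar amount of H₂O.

Stoichiometric O₂ = 4.5 × 245 = 1102 kmol/h; O₂ fed = 1102 × 1.136 = 1252 kmol/h.
N₂ fed = 1252 × 79/21 = 4712 kmol/h.
Fuel reacted = 0.981 × 245 → ξ = 240.3 kmol/h.
Outlet (n = n₀ + ν ξ):
  C₃H₆: 245 − 1(240.3) = 4.655
  O₂: 1252 − 4.5(240.3) = 170.9
  N₂: 4712 (inert)
  CO₂: 0 + 3(240.3) = 721
  H₂O: 0 + 3(240.3) = 721

721 kmol/h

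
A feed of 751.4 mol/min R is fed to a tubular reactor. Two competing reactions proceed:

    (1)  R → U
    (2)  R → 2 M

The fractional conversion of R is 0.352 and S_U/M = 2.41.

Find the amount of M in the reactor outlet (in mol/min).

90.9 mol/min

Conversion of R: R consumed = 0.352 × 751.4 = 264.5 mol/min = 1ξ₁ + 1ξ₂.
Selectivity: 1ξ₁ / (2ξ₂) = 2.41 → ξ₁ = 4.82 ξ₂.
Substitute: (1·4.82 + 1) ξ₂ = 264.5 → ξ₂ = 45.45 mol/min, ξ₁ = 219 mol/min.
Outlet amounts (n = n₀ + Σ ν·ξ):
  R: 751.4 − 1(219) − 1(45.45) = 486.9
  U: 0 + 1(219) = 219
  M: 0 + 2(45.45) = 90.89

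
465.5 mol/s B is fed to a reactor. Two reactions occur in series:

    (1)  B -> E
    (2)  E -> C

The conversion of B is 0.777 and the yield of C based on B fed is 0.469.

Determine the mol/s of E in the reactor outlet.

143 mol/s

Conversion of B: B consumed = 1ξ₁ = 0.777 × 465.5 → ξ₁ = 361.7 mol/s.
Yield of C: 1ξ₂ / 465.5 = 0.469 → ξ₂ = 218.3 mol/s.
Outlet amounts (n = n₀ + Σ ν·ξ):
  B: 465.5 − 1(361.7) = 103.8
  E: 0 + 1(361.7) − 1(218.3) = 143.4
  C: 0 + 1(218.3) = 218.3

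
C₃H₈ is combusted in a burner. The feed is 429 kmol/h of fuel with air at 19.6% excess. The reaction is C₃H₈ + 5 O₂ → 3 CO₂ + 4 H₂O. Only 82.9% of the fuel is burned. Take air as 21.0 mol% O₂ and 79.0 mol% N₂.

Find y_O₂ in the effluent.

0.0606

Stoichiometric O₂ = 5 × 429 = 2145 kmol/h; O₂ fed = 2145 × 1.196 = 2565 kmol/h.
N₂ fed = 2565 × 79/21 = 9651 kmol/h.
Fuel reacted = 0.829 × 429 → ξ = 355.6 kmol/h.
Outlet (n = n₀ + ν ξ):
  C₃H₈: 429 − 1(355.6) = 73.36
  O₂: 2565 − 5(355.6) = 787.2
  N₂: 9651 (inert)
  CO₂: 0 + 3(355.6) = 1067
  H₂O: 0 + 4(355.6) = 1423
Total out = 13000 kmol/h; y_O₂ = 787.2 / 13000 = 0.06055.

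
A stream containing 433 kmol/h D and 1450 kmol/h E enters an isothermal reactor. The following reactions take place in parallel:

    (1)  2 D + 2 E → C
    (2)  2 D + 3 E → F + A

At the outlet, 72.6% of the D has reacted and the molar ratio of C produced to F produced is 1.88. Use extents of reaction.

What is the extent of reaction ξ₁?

Conversion of D: D consumed = 0.726 × 433 = 314.4 kmol/h = 2ξ₁ + 2ξ₂.
Selectivity: 1ξ₁ / (1ξ₂) = 1.88 → ξ₁ = 1.88 ξ₂.
Substitute: (2·1.88 + 2) ξ₂ = 314.4 → ξ₂ = 54.58 kmol/h, ξ₁ = 102.6 kmol/h.
Outlet amounts (n = n₀ + Σ ν·ξ):
  D: 433 − 2(102.6) − 2(54.58) = 118.6
  E: 1450 − 2(102.6) − 3(54.58) = 1081
  C: 0 + 1(102.6) = 102.6
  F: 0 + 1(54.58) = 54.58
  A: 0 + 1(54.58) = 54.58

ξ₁ = 103 kmol/h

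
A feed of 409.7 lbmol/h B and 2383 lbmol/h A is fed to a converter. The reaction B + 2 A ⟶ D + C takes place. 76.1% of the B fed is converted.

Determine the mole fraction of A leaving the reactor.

0.709

B reacted = 0.761 × 409.7 = 311.8 lbmol/h; ν_B = −1, so ξ = 311.8/1 = 311.8 lbmol/h.
Outlet amounts (n = n₀ + ν ξ):
  B: 409.7 − 1(311.8) = 97.92
  A: 2383 − 2(311.8) = 1759
  D: 0 + 1(311.8) = 311.8
  C: 0 + 1(311.8) = 311.8
Total out = 2481 lbmol/h; y_A = 1759 / 2481 = 0.7092.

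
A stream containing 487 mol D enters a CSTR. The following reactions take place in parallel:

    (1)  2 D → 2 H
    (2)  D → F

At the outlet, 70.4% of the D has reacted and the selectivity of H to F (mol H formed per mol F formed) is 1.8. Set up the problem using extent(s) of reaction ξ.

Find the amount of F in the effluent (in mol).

Conversion of D: D consumed = 0.704 × 487 = 342.8 mol = 2ξ₁ + 1ξ₂.
Selectivity: 2ξ₁ / (1ξ₂) = 1.8 → ξ₁ = 0.9 ξ₂.
Substitute: (2·0.9 + 1) ξ₂ = 342.8 → ξ₂ = 122.4 mol, ξ₁ = 110.2 mol.
Outlet amounts (n = n₀ + Σ ν·ξ):
  D: 487 − 2(110.2) − 1(122.4) = 144.2
  H: 0 + 2(110.2) = 220.4
  F: 0 + 1(122.4) = 122.4

122 mol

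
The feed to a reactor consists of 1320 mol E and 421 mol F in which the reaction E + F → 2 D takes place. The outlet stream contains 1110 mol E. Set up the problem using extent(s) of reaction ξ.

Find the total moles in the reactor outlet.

For E: n = n₀ − 1ξ → 1110 = 1320 − 1ξ, giving ξ = 210 mol.
Outlet amounts (n = n₀ + ν ξ):
  E: 1320 − 1(210) = 1110
  F: 421 − 1(210) = 211
  D: 0 + 2(210) = 420
Total out = 1110 + 211 + 420 = 1741 mol.

1740 mol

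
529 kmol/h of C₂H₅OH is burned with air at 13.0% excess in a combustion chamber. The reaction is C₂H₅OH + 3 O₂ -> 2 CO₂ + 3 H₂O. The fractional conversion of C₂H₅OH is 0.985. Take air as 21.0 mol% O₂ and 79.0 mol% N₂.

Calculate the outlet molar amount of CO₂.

1040 kmol/h

Stoichiometric O₂ = 3 × 529 = 1587 kmol/h; O₂ fed = 1587 × 1.130 = 1793 kmol/h.
N₂ fed = 1793 × 79/21 = 6746 kmol/h.
Fuel reacted = 0.985 × 529 → ξ = 521.1 kmol/h.
Outlet (n = n₀ + ν ξ):
  C₂H₅OH: 529 − 1(521.1) = 7.935
  O₂: 1793 − 3(521.1) = 230.1
  N₂: 6746 (inert)
  CO₂: 0 + 2(521.1) = 1042
  H₂O: 0 + 3(521.1) = 1563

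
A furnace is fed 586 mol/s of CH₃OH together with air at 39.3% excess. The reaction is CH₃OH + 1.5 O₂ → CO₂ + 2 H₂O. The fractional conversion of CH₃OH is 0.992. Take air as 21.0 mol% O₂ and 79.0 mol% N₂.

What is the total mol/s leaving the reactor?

6710 mol/s

Stoichiometric O₂ = 1.5 × 586 = 879 mol/s; O₂ fed = 879 × 1.393 = 1224 mol/s.
N₂ fed = 1224 × 79/21 = 4606 mol/s.
Fuel reacted = 0.992 × 586 → ξ = 581.3 mol/s.
Outlet (n = n₀ + ν ξ):
  CH₃OH: 586 − 1(581.3) = 4.688
  O₂: 1224 − 1.5(581.3) = 352.5
  N₂: 4606 (inert)
  CO₂: 0 + 1(581.3) = 581.3
  H₂O: 0 + 2(581.3) = 1163
Total out = 4.688 + 352.5 + 4606 + 581.3 + 1163 = 6707 mol/s.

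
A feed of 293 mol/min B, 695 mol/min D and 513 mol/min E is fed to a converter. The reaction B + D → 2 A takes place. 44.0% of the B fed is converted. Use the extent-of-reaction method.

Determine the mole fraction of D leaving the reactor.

0.377

B reacted = 0.44 × 293 = 128.9 mol/min; ν_B = −1, so ξ = 128.9/1 = 128.9 mol/min.
Outlet amounts (n = n₀ + ν ξ):
  B: 293 − 1(128.9) = 164.1
  D: 695 − 1(128.9) = 566.1
  A: 0 + 2(128.9) = 257.8
  E: 513 (inert)
Total out = 1501 mol/min; y_D = 566.1 / 1501 = 0.3771.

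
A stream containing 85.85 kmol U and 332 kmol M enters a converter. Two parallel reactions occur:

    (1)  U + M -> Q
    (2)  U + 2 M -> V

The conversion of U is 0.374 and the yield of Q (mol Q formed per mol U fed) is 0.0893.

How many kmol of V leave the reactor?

24.4 kmol

Yield of Q: 1ξ₁ / 85.85 = 0.0893 → ξ₁ = 7.666 kmol.
Conversion of U: 1ξ₁ + 1ξ₂ = 0.374 × 85.85 = 32.11 → ξ₂ = 24.44 kmol.
Outlet amounts (n = n₀ + Σ ν·ξ):
  U: 85.85 − 1(7.666) − 1(24.44) = 53.74
  M: 332 − 1(7.666) − 2(24.44) = 275.5
  Q: 0 + 1(7.666) = 7.666
  V: 0 + 1(24.44) = 24.44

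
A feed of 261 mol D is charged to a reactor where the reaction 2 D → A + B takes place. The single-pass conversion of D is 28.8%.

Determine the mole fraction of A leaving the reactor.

D reacted = 0.288 × 261 = 75.17 mol; ν_D = −2, so ξ = 75.17/2 = 37.58 mol.
Outlet amounts (n = n₀ + ν ξ):
  D: 261 − 2(37.58) = 185.8
  A: 0 + 1(37.58) = 37.58
  B: 0 + 1(37.58) = 37.58
Total out = 261 mol; y_A = 37.58 / 261 = 0.144.

0.144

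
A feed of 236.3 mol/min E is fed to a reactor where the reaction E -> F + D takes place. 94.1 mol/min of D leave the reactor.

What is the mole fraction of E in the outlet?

0.43

For D: n = n₀ + 1ξ → 94.1 = 0 + 1ξ, giving ξ = 94.1 mol/min.
Outlet amounts (n = n₀ + ν ξ):
  E: 236.3 − 1(94.1) = 142.2
  F: 0 + 1(94.1) = 94.1
  D: 0 + 1(94.1) = 94.1
Total out = 330.4 mol/min; y_E = 142.2 / 330.4 = 0.4304.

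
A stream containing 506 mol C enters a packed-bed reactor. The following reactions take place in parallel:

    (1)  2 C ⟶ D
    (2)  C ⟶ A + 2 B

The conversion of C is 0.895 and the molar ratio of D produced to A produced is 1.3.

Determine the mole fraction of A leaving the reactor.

Conversion of C: C consumed = 0.895 × 506 = 452.9 mol = 2ξ₁ + 1ξ₂.
Selectivity: 1ξ₁ / (1ξ₂) = 1.3 → ξ₁ = 1.3 ξ₂.
Substitute: (2·1.3 + 1) ξ₂ = 452.9 → ξ₂ = 125.8 mol, ξ₁ = 163.5 mol.
Outlet amounts (n = n₀ + Σ ν·ξ):
  C: 506 − 2(163.5) − 1(125.8) = 53.13
  D: 0 + 1(163.5) = 163.5
  A: 0 + 1(125.8) = 125.8
  B: 0 + 2(125.8) = 251.6
Total out = 594.1 mol; y_A = 125.8 / 594.1 = 0.2118.

0.212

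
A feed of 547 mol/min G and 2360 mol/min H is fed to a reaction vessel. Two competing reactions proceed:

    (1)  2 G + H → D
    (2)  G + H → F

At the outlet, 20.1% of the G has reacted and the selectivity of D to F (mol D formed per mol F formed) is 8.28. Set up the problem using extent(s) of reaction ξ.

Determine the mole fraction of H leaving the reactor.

Conversion of G: G consumed = 0.201 × 547 = 109.9 mol/min = 2ξ₁ + 1ξ₂.
Selectivity: 1ξ₁ / (1ξ₂) = 8.28 → ξ₁ = 8.28 ξ₂.
Substitute: (2·8.28 + 1) ξ₂ = 109.9 → ξ₂ = 6.261 mol/min, ξ₁ = 51.84 mol/min.
Outlet amounts (n = n₀ + Σ ν·ξ):
  G: 547 − 2(51.84) − 1(6.261) = 437.1
  H: 2360 − 1(51.84) − 1(6.261) = 2302
  D: 0 + 1(51.84) = 51.84
  F: 0 + 1(6.261) = 6.261
Total out = 2797 mol/min; y_H = 2302 / 2797 = 0.823.

0.823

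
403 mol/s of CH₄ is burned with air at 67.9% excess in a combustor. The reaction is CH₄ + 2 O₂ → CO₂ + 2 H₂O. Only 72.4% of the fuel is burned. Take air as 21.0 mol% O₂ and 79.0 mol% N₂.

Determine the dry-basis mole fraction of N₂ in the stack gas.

0.813

Stoichiometric O₂ = 2 × 403 = 806 mol/s; O₂ fed = 806 × 1.679 = 1353 mol/s.
N₂ fed = 1353 × 79/21 = 5091 mol/s.
Fuel reacted = 0.724 × 403 → ξ = 291.8 mol/s.
Outlet (n = n₀ + ν ξ):
  CH₄: 403 − 1(291.8) = 111.2
  O₂: 1353 − 2(291.8) = 769.7
  N₂: 5091 (inert)
  CO₂: 0 + 1(291.8) = 291.8
  H₂O: 0 + 2(291.8) = 583.5
Dry total = 6264 mol/s; y_N₂ (dry) = 5091 / 6264 = 0.8128.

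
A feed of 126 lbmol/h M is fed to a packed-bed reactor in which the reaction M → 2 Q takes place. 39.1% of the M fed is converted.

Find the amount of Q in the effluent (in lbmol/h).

98.5 lbmol/h

M reacted = 0.391 × 126 = 49.27 lbmol/h; ν_M = −1, so ξ = 49.27/1 = 49.27 lbmol/h.
Outlet amounts (n = n₀ + ν ξ):
  M: 126 − 1(49.27) = 76.73
  Q: 0 + 2(49.27) = 98.53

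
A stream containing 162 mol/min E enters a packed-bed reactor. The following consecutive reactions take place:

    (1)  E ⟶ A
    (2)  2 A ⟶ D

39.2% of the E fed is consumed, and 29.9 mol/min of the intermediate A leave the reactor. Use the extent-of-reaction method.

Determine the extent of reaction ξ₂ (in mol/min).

Conversion of E: E consumed = 1ξ₁ = 0.392 × 162 → ξ₁ = 63.5 mol/min.
A balance: n_A = 0 + 1ξ₁ − 2ξ₂ = 29.9 → ξ₂ = (1·63.5 − 29.9)/2 = 16.8 mol/min.
Outlet amounts (n = n₀ + Σ ν·ξ):
  E: 162 − 1(63.5) = 98.5
  A: 0 + 1(63.5) − 2(16.8) = 29.9
  D: 0 + 1(16.8) = 16.8

ξ₂ = 16.8 mol/min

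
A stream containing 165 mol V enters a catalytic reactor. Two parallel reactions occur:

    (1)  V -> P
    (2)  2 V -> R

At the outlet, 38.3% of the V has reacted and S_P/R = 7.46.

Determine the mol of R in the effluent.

Conversion of V: V consumed = 0.383 × 165 = 63.2 mol = 1ξ₁ + 2ξ₂.
Selectivity: 1ξ₁ / (1ξ₂) = 7.46 → ξ₁ = 7.46 ξ₂.
Substitute: (1·7.46 + 2) ξ₂ = 63.2 → ξ₂ = 6.68 mol, ξ₁ = 49.83 mol.
Outlet amounts (n = n₀ + Σ ν·ξ):
  V: 165 − 1(49.83) − 2(6.68) = 101.8
  P: 0 + 1(49.83) = 49.83
  R: 0 + 1(6.68) = 6.68

6.68 mol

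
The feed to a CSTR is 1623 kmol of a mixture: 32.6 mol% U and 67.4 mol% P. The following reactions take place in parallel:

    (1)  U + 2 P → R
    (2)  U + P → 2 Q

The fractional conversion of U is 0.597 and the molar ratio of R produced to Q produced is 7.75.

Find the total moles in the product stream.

Conversion of U: U consumed = 0.597 × 529.1 = 315.9 kmol = 1ξ₁ + 1ξ₂.
Selectivity: 1ξ₁ / (2ξ₂) = 7.75 → ξ₁ = 15.5 ξ₂.
Substitute: (1·15.5 + 1) ξ₂ = 315.9 → ξ₂ = 19.14 kmol, ξ₁ = 296.7 kmol.
Outlet amounts (n = n₀ + Σ ν·ξ):
  U: 529.1 − 1(296.7) − 1(19.14) = 213.2
  P: 1094 − 2(296.7) − 1(19.14) = 481.3
  R: 0 + 1(296.7) = 296.7
  Q: 0 + 2(19.14) = 38.29
Total out = 213.2 + 481.3 + 296.7 + 38.29 = 1030 kmol.

1030 kmol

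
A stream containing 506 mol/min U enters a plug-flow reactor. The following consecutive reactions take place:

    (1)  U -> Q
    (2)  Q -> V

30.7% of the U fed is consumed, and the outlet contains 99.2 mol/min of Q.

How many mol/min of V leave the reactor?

56.1 mol/min

Conversion of U: U consumed = 1ξ₁ = 0.307 × 506 → ξ₁ = 155.3 mol/min.
Q balance: n_Q = 0 + 1ξ₁ − 1ξ₂ = 99.2 → ξ₂ = (1·155.3 − 99.2)/1 = 56.14 mol/min.
Outlet amounts (n = n₀ + Σ ν·ξ):
  U: 506 − 1(155.3) = 350.7
  Q: 0 + 1(155.3) − 1(56.14) = 99.2
  V: 0 + 1(56.14) = 56.14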